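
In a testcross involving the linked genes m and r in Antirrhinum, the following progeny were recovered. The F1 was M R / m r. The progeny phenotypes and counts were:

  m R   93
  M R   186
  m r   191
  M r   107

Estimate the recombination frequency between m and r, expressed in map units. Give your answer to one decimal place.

The recombinant classes are M r and m R: 107 + 93 = 200.
Recombination frequency = 200/577 = 0.3466 ≈ 34.7%, i.e. 34.7 map units.

34.7 map units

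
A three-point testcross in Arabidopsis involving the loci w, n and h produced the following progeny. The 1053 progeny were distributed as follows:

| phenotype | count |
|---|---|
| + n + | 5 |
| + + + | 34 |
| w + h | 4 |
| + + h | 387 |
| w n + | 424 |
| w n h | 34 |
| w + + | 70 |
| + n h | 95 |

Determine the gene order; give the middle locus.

w

The two most frequent reciprocal classes, w n + and + + h, are the parental types, so the F1 was w n + / + + h.
The two rarest classes, + n + and w + h, are the double crossovers. Comparing them with the parentals, only the w allele has switched, so w is the middle locus and the order is h – w – n.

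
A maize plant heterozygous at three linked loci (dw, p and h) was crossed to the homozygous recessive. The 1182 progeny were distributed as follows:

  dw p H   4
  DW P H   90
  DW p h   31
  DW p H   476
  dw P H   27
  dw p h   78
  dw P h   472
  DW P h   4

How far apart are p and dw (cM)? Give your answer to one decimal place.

The two most frequent reciprocal classes, DW p H and dw P h, are the parental types, so the F1 was DW p H / dw P h.
The two rarest classes, dw p H and DW P h, are the double crossovers. Comparing them with the parentals, only the dw allele has switched, so dw is the middle locus and the order is p – dw – h.
Crossovers in the p–dw interval produce the single-crossover classes DW P H and dw p h (90 + 78 = 168) plus the double crossovers (8).
RF(p–dw) = (168 + 8) / 1182 = 176/1182 = 0.1489 → 14.9 cM.

14.9 cM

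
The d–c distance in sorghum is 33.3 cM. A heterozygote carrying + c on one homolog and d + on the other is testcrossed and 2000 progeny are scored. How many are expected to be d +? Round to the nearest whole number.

A map distance of 33.3 cM corresponds to a recombination frequency of 0.333.
The F1 is + c / d +, so d + is a parental gamete class with expected frequency (1 − r)/2 = 0.667/2 = 0.3335.
Expected number = 0.3335 × 2000 = 667.00 ≈ 667.

667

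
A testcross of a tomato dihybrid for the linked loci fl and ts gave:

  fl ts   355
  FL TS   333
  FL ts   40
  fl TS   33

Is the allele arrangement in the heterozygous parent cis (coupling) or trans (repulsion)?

cis

The two most frequent classes are FL TS (333) and fl ts (355); these are the parental (non-recombinant) types.
So the F1 carried FL TS on one chromosome and fl ts on the other — the recessive alleles are on the same chromosome (cis / coupling).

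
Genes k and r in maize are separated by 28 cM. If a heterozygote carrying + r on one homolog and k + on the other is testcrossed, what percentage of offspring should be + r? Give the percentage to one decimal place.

A map distance of 28 cM corresponds to a recombination frequency of 0.280.
The F1 is + r / k +, so + r is a parental gamete class with expected frequency (1 − r)/2 = 0.720/2 = 0.3600.
That is 0.3600 = 36.0% of the progeny.

36.0%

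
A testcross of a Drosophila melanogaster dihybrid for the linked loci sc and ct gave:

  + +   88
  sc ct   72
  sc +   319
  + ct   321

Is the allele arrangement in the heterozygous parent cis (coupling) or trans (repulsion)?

The two most frequent classes are + ct (321) and sc + (319); these are the parental (non-recombinant) types.
So the F1 carried + ct on one chromosome and sc + on the other — the recessive alleles are on opposite chromosomes (trans / repulsion).

trans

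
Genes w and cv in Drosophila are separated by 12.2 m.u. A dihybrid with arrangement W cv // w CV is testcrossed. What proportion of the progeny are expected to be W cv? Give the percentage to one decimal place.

43.9%

A map distance of 12.2 m.u. corresponds to a recombination frequency of 0.122.
The F1 is W cv / w CV, so W cv is a parental gamete class with expected frequency (1 − r)/2 = 0.878/2 = 0.4390.
That is 0.4390 = 43.9% of the progeny.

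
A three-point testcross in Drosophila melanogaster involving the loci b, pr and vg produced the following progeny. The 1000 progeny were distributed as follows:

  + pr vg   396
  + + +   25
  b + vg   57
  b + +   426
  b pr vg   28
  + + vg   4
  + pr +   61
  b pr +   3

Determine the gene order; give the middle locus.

pr

The two most frequent reciprocal classes, b + + and + pr vg, are the parental types, so the F1 was b + + / + pr vg.
The two rarest classes, b pr + and + + vg, are the double crossovers. Comparing them with the parentals, only the pr allele has switched, so pr is the middle locus and the order is b – pr – vg.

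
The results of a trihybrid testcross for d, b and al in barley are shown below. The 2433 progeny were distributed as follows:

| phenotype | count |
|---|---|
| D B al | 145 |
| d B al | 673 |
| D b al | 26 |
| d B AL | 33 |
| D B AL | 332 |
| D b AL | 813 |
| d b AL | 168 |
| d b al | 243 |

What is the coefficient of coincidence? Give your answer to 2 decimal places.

The two most frequent reciprocal classes, D b AL and d B al, are the parental types, so the F1 was D b AL / d B al.
The two rarest classes, D b al and d B AL, are the double crossovers. Comparing them with the parentals, only the al allele has switched, so al is the middle locus and the order is b – al – d.
b–al: (575 + 59)/2433 = 0.2606; al–d: (313 + 59)/2433 = 0.1529.
Expected DCO frequency = 0.2606 × 0.1529 ≈ 0.03985; observed = 59/2433 ≈ 0.02425.
Coefficient of coincidence = 0.02425/0.03985 ≈ 0.61.

0.61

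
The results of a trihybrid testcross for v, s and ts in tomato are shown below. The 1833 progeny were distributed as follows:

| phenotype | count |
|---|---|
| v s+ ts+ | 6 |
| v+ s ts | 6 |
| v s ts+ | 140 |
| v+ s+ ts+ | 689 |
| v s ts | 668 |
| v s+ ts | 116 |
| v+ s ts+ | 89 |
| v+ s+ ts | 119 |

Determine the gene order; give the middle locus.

v

The two most frequent reciprocal classes, v s ts and v+ s+ ts+, are the parental types, so the F1 was v s ts / v+ s+ ts+.
The two rarest classes, v+ s ts and v s+ ts+, are the double crossovers. Comparing them with the parentals, only the v allele has switched, so v is the middle locus and the order is ts – v – s.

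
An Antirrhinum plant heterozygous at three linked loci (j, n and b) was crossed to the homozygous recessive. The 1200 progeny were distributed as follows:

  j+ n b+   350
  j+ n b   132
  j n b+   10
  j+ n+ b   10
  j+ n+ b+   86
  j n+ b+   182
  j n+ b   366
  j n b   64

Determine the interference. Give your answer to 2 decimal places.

The two most frequent reciprocal classes, j+ n b+ and j n+ b, are the parental types, so the F1 was j+ n b+ / j n+ b.
The two rarest classes, j n b+ and j+ n+ b, are the double crossovers. Comparing them with the parentals, only the j allele has switched, so j is the middle locus and the order is b – j – n.
b–j: (314 + 20)/1200 = 0.2783; j–n: (150 + 20)/1200 = 0.1417.
Expected DCO frequency = 0.2783 × 0.1417 ≈ 0.03944; observed = 20/1200 ≈ 0.01667.
Coefficient of coincidence = 0.01667/0.03944 ≈ 0.42; interference = 1 − 0.42 = 0.58.

0.58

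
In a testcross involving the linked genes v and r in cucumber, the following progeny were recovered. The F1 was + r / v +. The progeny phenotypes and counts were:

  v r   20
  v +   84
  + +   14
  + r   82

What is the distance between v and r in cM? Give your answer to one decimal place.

17.0 cM

The recombinant classes are + + and v r: 14 + 20 = 34.
Recombination frequency = 34/200 = 0.1700 ≈ 17.0%, i.e. 17.0 cM.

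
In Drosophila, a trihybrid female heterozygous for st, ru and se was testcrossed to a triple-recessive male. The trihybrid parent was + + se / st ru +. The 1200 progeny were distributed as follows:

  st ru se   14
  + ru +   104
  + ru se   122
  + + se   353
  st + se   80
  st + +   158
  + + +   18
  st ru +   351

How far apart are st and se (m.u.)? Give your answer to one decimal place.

18.0 m.u.

The two rarest classes, + + + and st ru se, are the double crossovers. Comparing them with the parentals, only the se allele has switched, so se is the middle locus and the order is ru – se – st.
Crossovers in the se–st interval produce the single-crossover classes st + se and + ru + (80 + 104 = 184) plus the double crossovers (32).
RF(se–st) = (184 + 32) / 1200 = 216/1200 = 0.1800 → 18.0 m.u.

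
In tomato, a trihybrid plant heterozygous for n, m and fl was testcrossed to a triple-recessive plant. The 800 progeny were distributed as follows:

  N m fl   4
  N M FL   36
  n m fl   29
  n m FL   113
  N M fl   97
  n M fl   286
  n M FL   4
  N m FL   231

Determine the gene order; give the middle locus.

fl

The two most frequent reciprocal classes, N m FL and n M fl, are the parental types, so the F1 was N m FL / n M fl.
The two rarest classes, N m fl and n M FL, are the double crossovers. Comparing them with the parentals, only the fl allele has switched, so fl is the middle locus and the order is n – fl – m.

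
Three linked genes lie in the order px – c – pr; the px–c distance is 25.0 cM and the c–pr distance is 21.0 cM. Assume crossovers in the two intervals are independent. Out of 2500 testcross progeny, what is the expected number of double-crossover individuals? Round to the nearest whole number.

131

Map distances give recombination frequencies of 0.250 and 0.210 for the two intervals.
With no interference, expected double-crossover frequency = 0.250 × 0.210 = 0.05250.
Expected number = 0.05250 × 2500 = 131.25 ≈ 131.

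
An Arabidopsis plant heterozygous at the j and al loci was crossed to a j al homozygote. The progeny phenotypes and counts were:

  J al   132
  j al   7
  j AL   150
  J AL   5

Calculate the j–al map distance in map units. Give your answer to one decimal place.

The two most frequent classes, J al (132) and j AL (150), are the parental types, so the F1 was J al / j AL.
The recombinant classes are J AL and j al: 5 + 7 = 12.
Recombination frequency = 12/294 = 0.0408 ≈ 4.1%, i.e. 4.1 map units.

4.1 map units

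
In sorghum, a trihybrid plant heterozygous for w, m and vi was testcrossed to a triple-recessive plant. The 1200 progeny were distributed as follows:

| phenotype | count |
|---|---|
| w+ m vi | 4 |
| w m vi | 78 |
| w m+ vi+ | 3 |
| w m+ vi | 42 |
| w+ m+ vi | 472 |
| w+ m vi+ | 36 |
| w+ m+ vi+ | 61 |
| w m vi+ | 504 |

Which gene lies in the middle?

m

The two most frequent reciprocal classes, w+ m+ vi and w m vi+, are the parental types, so the F1 was w+ m+ vi / w m vi+.
The two rarest classes, w+ m vi and w m+ vi+, are the double crossovers. Comparing them with the parentals, only the m allele has switched, so m is the middle locus and the order is vi – m – w.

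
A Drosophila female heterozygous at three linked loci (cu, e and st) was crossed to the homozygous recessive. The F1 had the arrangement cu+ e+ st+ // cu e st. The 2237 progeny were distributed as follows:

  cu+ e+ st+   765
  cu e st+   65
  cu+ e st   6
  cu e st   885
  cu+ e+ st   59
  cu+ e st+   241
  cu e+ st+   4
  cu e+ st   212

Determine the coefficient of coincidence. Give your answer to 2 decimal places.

The two rarest classes, cu e+ st+ and cu+ e st, are the double crossovers. Comparing them with the parentals, only the cu allele has switched, so cu is the middle locus and the order is e – cu – st.
e–cu: (453 + 10)/2237 = 0.2070; cu–st: (124 + 10)/2237 = 0.0599.
Expected DCO frequency = 0.2070 × 0.0599 ≈ 0.01240; observed = 10/2237 ≈ 0.00447.
Coefficient of coincidence = 0.00447/0.01240 ≈ 0.36.

0.36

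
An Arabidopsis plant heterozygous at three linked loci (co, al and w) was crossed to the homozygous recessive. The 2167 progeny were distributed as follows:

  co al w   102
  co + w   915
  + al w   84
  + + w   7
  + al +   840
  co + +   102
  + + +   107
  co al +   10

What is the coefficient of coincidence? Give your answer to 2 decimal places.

The two most frequent reciprocal classes, + al + and co + w, are the parental types, so the F1 was + al + / co + w.
The two rarest classes, co al + and + + w, are the double crossovers. Comparing them with the parentals, only the co allele has switched, so co is the middle locus and the order is w – co – al.
w–co: (186 + 17)/2167 = 0.0937; co–al: (209 + 17)/2167 = 0.1043.
Expected DCO frequency = 0.0937 × 0.1043 ≈ 0.00977; observed = 17/2167 ≈ 0.00784.
Coefficient of coincidence = 0.00784/0.00977 ≈ 0.80.

0.80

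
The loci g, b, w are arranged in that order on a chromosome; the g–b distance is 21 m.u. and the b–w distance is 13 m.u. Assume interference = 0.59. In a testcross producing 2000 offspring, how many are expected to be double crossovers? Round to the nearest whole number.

22

Map distances give recombination frequencies of 0.210 and 0.130 for the two intervals.
With interference 0.59 (so coincidence = 0.41), expected double-crossover frequency = 0.210 × 0.130 × 0.41 = 0.01119.
Expected number = 0.01119 × 2000 = 22.39 ≈ 22.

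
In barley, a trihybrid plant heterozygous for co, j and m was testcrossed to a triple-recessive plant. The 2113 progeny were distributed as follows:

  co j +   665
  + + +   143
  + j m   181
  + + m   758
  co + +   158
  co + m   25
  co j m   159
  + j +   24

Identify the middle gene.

The two most frequent reciprocal classes, co j + and + + m, are the parental types, so the F1 was co j + / + + m.
The two rarest classes, + j + and co + m, are the double crossovers. Comparing them with the parentals, only the co allele has switched, so co is the middle locus and the order is j – co – m.

co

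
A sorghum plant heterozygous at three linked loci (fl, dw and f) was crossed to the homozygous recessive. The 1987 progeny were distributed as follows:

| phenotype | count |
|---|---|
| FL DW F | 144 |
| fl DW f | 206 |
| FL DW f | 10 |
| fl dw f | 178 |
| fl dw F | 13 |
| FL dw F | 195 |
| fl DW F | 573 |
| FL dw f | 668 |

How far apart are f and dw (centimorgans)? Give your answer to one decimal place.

21.3 centimorgans

The two most frequent reciprocal classes, FL dw f and fl DW F, are the parental types, so the F1 was FL dw f / fl DW F.
The two rarest classes, FL DW f and fl dw F, are the double crossovers. Comparing them with the parentals, only the dw allele has switched, so dw is the middle locus and the order is fl – dw – f.
Crossovers in the dw–f interval produce the single-crossover classes FL dw F and fl DW f (195 + 206 = 401) plus the double crossovers (23).
RF(dw–f) = (401 + 23) / 1987 = 424/1987 = 0.2134 → 21.3 centimorgans.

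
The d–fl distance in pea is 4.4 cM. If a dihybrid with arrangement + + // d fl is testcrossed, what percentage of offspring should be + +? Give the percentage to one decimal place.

47.8%

A map distance of 4.4 cM corresponds to a recombination frequency of 0.044.
The F1 is + + / d fl, so + + is a parental gamete class with expected frequency (1 − r)/2 = 0.956/2 = 0.4780.
That is 0.4780 = 47.8% of the progeny.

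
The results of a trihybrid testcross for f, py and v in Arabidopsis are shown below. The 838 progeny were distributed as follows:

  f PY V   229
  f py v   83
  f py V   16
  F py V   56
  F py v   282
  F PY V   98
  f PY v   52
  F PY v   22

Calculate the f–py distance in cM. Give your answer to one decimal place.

26.1 cM

The two most frequent reciprocal classes, F py v and f PY V, are the parental types, so the F1 was F py v / f PY V.
The two rarest classes, F PY v and f py V, are the double crossovers. Comparing them with the parentals, only the py allele has switched, so py is the middle locus and the order is v – py – f.
Crossovers in the py–f interval produce the single-crossover classes f py v and F PY V (83 + 98 = 181) plus the double crossovers (38).
RF(py–f) = (181 + 38) / 838 = 219/838 = 0.2613 → 26.1 cM.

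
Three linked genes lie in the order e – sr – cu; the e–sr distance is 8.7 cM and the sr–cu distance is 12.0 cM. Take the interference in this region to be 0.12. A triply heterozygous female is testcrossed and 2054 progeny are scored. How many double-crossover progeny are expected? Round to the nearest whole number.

19

Map distances give recombination frequencies of 0.087 and 0.120 for the two intervals.
With interference 0.12 (so coincidence = 0.88), expected double-crossover frequency = 0.087 × 0.120 × 0.88 = 0.00919.
Expected number = 0.00919 × 2054 = 18.87 ≈ 19.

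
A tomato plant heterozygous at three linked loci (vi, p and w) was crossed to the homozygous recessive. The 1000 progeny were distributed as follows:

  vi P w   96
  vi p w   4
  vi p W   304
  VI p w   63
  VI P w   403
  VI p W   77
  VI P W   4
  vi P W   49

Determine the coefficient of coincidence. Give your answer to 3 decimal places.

The two most frequent reciprocal classes, VI P w and vi p W, are the parental types, so the F1 was VI P w / vi p W.
The two rarest classes, VI P W and vi p w, are the double crossovers. Comparing them with the parentals, only the w allele has switched, so w is the middle locus and the order is p – w – vi.
p–w: (112 + 8)/1000 = 0.1200; w–vi: (173 + 8)/1000 = 0.1810.
Expected DCO frequency = 0.1200 × 0.1810 ≈ 0.02172; observed = 8/1000 ≈ 0.00800.
Coefficient of coincidence = 0.00800/0.02172 ≈ 0.368.

0.368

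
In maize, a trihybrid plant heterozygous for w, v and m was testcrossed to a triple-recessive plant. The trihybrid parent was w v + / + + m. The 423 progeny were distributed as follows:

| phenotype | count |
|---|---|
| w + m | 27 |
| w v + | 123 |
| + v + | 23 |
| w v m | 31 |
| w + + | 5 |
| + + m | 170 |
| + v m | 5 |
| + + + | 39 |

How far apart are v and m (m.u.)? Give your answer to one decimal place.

The two rarest classes, w + + and + v m, are the double crossovers. Comparing them with the parentals, only the v allele has switched, so v is the middle locus and the order is w – v – m.
Crossovers in the v–m interval produce the single-crossover classes w v m and + + + (31 + 39 = 70) plus the double crossovers (10).
RF(v–m) = (70 + 10) / 423 = 80/423 = 0.1891 → 18.9 m.u.

18.9 m.u.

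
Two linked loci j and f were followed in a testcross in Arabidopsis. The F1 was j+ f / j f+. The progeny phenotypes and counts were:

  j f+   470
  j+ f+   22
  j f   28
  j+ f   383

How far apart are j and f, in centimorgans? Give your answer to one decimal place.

The recombinant classes are j+ f+ and j f: 22 + 28 = 50.
Recombination frequency = 50/903 = 0.0554 ≈ 5.5%, i.e. 5.5 centimorgans.

5.5 centimorgans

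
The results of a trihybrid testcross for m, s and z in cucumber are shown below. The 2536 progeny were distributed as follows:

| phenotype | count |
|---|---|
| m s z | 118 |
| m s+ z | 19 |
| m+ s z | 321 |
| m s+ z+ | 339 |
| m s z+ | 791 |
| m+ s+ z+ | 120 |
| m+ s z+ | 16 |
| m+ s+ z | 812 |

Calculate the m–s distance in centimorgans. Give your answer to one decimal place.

27.4 centimorgans

The two most frequent reciprocal classes, m+ s+ z and m s z+, are the parental types, so the F1 was m+ s+ z / m s z+.
The two rarest classes, m s+ z and m+ s z+, are the double crossovers. Comparing them with the parentals, only the m allele has switched, so m is the middle locus and the order is z – m – s.
Crossovers in the m–s interval produce the single-crossover classes m+ s z and m s+ z+ (321 + 339 = 660) plus the double crossovers (35).
RF(m–s) = (660 + 35) / 2536 = 695/2536 = 0.2741 → 27.4 centimorgans.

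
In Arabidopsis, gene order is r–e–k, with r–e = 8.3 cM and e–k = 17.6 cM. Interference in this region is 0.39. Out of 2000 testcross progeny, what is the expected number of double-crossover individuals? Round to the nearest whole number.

18

Map distances give recombination frequencies of 0.083 and 0.176 for the two intervals.
With interference 0.39 (so coincidence = 0.61), expected double-crossover frequency = 0.083 × 0.176 × 0.61 = 0.00891.
Expected number = 0.00891 × 2000 = 17.82 ≈ 18.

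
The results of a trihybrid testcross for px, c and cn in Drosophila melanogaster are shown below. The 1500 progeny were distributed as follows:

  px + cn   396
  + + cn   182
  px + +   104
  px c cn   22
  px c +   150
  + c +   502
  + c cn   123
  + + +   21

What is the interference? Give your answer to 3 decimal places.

The two most frequent reciprocal classes, + c + and px + cn, are the parental types, so the F1 was + c + / px + cn.
The two rarest classes, + + + and px c cn, are the double crossovers. Comparing them with the parentals, only the c allele has switched, so c is the middle locus and the order is cn – c – px.
cn–c: (227 + 43)/1500 = 0.1800; c–px: (332 + 43)/1500 = 0.2500.
Expected DCO frequency = 0.1800 × 0.2500 ≈ 0.04500; observed = 43/1500 ≈ 0.02867.
Coefficient of coincidence = 0.02867/0.04500 ≈ 0.637; interference = 1 − 0.637 = 0.363.

0.363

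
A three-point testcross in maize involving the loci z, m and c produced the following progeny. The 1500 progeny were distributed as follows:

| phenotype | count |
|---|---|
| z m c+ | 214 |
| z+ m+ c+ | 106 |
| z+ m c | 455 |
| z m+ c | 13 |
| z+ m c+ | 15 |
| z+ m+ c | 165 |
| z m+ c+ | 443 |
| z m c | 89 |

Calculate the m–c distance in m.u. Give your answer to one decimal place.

The two most frequent reciprocal classes, z+ m c and z m+ c+, are the parental types, so the F1 was z+ m c / z m+ c+.
The two rarest classes, z+ m c+ and z m+ c, are the double crossovers. Comparing them with the parentals, only the c allele has switched, so c is the middle locus and the order is z – c – m.
Crossovers in the c–m interval produce the single-crossover classes z+ m+ c and z m c+ (165 + 214 = 379) plus the double crossovers (28).
RF(c–m) = (379 + 28) / 1500 = 407/1500 = 0.2713 → 27.1 m.u.

27.1 m.u.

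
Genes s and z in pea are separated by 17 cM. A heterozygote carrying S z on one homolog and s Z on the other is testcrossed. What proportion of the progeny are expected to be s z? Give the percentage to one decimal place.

A map distance of 17 cM corresponds to a recombination frequency of 0.170.
The F1 is S z / s Z, so s z is a recombinant gamete class with expected frequency r/2 = 0.170/2 = 0.0850.
That is 0.0850 = 8.5% of the progeny.

8.5%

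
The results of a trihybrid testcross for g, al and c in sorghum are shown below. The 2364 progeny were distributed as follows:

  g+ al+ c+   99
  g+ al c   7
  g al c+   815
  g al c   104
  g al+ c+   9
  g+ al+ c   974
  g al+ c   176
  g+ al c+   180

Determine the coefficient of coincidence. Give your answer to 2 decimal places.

0.46

The two most frequent reciprocal classes, g al c+ and g+ al+ c, are the parental types, so the F1 was g al c+ / g+ al+ c.
The two rarest classes, g al+ c+ and g+ al c, are the double crossovers. Comparing them with the parentals, only the al allele has switched, so al is the middle locus and the order is c – al – g.
c–al: (203 + 16)/2364 = 0.0926; al–g: (356 + 16)/2364 = 0.1574.
Expected DCO frequency = 0.0926 × 0.1574 ≈ 0.01458; observed = 16/2364 ≈ 0.00677.
Coefficient of coincidence = 0.00677/0.01458 ≈ 0.46.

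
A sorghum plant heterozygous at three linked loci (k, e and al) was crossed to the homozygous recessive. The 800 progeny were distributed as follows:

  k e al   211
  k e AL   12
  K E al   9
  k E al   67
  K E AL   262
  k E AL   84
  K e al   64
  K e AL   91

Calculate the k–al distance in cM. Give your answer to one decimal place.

21.1 cM

The two most frequent reciprocal classes, K E AL and k e al, are the parental types, so the F1 was K E AL / k e al.
The two rarest classes, K E al and k e AL, are the double crossovers. Comparing them with the parentals, only the al allele has switched, so al is the middle locus and the order is k – al – e.
Crossovers in the k–al interval produce the single-crossover classes k E AL and K e al (84 + 64 = 148) plus the double crossovers (21).
RF(k–al) = (148 + 21) / 800 = 169/800 = 0.2112 → 21.1 cM.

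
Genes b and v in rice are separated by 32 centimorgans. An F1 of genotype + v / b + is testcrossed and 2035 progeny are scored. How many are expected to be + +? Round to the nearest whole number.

A map distance of 32 centimorgans corresponds to a recombination frequency of 0.320.
The F1 is + v / b +, so + + is a recombinant gamete class with expected frequency r/2 = 0.320/2 = 0.1600.
Expected number = 0.1600 × 2035 = 325.60 ≈ 326.

326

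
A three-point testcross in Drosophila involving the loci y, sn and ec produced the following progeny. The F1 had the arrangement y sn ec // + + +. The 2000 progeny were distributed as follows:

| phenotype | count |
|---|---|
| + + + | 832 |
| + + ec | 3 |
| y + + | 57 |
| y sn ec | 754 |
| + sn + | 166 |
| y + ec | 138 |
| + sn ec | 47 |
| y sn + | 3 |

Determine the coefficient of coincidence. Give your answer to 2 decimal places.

The two rarest classes, y sn + and + + ec, are the double crossovers. Comparing them with the parentals, only the ec allele has switched, so ec is the middle locus and the order is y – ec – sn.
y–ec: (104 + 6)/2000 = 0.0550; ec–sn: (304 + 6)/2000 = 0.1550.
Expected DCO frequency = 0.0550 × 0.1550 ≈ 0.00852; observed = 6/2000 ≈ 0.00300.
Coefficient of coincidence = 0.00300/0.00852 ≈ 0.35.

0.35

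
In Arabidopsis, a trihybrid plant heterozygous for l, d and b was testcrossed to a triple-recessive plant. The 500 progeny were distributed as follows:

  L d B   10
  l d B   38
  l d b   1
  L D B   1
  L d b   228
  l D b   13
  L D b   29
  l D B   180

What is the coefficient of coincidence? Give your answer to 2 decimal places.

0.58

The two most frequent reciprocal classes, l D B and L d b, are the parental types, so the F1 was l D B / L d b.
The two rarest classes, L D B and l d b, are the double crossovers. Comparing them with the parentals, only the l allele has switched, so l is the middle locus and the order is b – l – d.
b–l: (23 + 2)/500 = 0.0500; l–d: (67 + 2)/500 = 0.1380.
Expected DCO frequency = 0.0500 × 0.1380 ≈ 0.00690; observed = 2/500 ≈ 0.00400.
Coefficient of coincidence = 0.00400/0.00690 ≈ 0.58.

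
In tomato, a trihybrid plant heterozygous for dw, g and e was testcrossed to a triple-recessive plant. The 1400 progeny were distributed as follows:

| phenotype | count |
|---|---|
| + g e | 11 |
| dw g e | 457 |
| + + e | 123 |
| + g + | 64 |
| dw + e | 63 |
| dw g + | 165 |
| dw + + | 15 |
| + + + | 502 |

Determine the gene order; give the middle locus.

The two most frequent reciprocal classes, dw g e and + + +, are the parental types, so the F1 was dw g e / + + +.
The two rarest classes, + g e and dw + +, are the double crossovers. Comparing them with the parentals, only the dw allele has switched, so dw is the middle locus and the order is g – dw – e.

dw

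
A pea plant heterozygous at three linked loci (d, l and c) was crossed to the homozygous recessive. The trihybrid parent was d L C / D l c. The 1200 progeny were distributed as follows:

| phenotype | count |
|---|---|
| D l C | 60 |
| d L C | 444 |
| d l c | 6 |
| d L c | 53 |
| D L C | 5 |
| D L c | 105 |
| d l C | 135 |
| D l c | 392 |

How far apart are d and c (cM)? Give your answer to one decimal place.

10.3 cM

The two rarest classes, D L C and d l c, are the double crossovers. Comparing them with the parentals, only the d allele has switched, so d is the middle locus and the order is l – d – c.
Crossovers in the d–c interval produce the single-crossover classes d L c and D l C (53 + 60 = 113) plus the double crossovers (11).
RF(d–c) = (113 + 11) / 1200 = 124/1200 = 0.1033 → 10.3 cM.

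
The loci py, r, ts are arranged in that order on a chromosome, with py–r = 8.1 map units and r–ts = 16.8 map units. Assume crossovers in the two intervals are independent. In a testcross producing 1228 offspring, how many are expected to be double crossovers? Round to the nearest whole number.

Map distances give recombination frequencies of 0.081 and 0.168 for the two intervals.
With no interference, expected double-crossover frequency = 0.081 × 0.168 = 0.01361.
Expected number = 0.01361 × 1228 = 16.71 ≈ 17.

17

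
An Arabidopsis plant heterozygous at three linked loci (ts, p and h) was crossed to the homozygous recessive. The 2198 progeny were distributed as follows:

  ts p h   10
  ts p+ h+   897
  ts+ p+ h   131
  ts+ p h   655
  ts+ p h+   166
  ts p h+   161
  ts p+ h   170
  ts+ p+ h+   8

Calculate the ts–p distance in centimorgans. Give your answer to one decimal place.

The two most frequent reciprocal classes, ts+ p h and ts p+ h+, are the parental types, so the F1 was ts+ p h / ts p+ h+.
The two rarest classes, ts p h and ts+ p+ h+, are the double crossovers. Comparing them with the parentals, only the ts allele has switched, so ts is the middle locus and the order is h – ts – p.
Crossovers in the ts–p interval produce the single-crossover classes ts+ p+ h and ts p h+ (131 + 161 = 292) plus the double crossovers (18).
RF(ts–p) = (292 + 18) / 2198 = 310/2198 = 0.1410 → 14.1 centimorgans.

14.1 centimorgans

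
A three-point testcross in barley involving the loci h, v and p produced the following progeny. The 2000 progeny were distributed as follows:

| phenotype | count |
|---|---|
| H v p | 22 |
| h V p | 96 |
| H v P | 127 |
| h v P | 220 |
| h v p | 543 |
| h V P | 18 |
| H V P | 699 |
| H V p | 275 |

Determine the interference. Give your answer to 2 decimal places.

0.43

The two most frequent reciprocal classes, H V P and h v p, are the parental types, so the F1 was H V P / h v p.
The two rarest classes, h V P and H v p, are the double crossovers. Comparing them with the parentals, only the h allele has switched, so h is the middle locus and the order is p – h – v.
p–h: (495 + 40)/2000 = 0.2675; h–v: (223 + 40)/2000 = 0.1315.
Expected DCO frequency = 0.2675 × 0.1315 ≈ 0.03518; observed = 40/2000 ≈ 0.02000.
Coefficient of coincidence = 0.02000/0.03518 ≈ 0.57; interference = 1 − 0.57 = 0.43.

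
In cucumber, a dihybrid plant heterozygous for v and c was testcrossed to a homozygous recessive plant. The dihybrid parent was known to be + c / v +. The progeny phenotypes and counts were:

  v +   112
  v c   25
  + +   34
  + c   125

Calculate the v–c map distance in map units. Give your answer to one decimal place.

The recombinant classes are + + and v c: 34 + 25 = 59.
Recombination frequency = 59/296 = 0.1993 ≈ 19.9%, i.e. 19.9 map units.

19.9 map units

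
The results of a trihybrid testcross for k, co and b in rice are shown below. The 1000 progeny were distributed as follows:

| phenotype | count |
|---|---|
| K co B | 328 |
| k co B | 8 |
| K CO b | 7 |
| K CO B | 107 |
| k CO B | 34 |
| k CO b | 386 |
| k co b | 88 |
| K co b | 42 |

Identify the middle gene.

The two most frequent reciprocal classes, k CO b and K co B, are the parental types, so the F1 was k CO b / K co B.
The two rarest classes, K CO b and k co B, are the double crossovers. Comparing them with the parentals, only the k allele has switched, so k is the middle locus and the order is co – k – b.

k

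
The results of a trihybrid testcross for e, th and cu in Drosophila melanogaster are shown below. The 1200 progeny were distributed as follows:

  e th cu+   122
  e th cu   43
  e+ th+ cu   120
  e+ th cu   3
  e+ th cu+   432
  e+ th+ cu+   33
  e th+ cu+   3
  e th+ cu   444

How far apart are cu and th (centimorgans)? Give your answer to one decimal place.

6.8 centimorgans

The two most frequent reciprocal classes, e th+ cu and e+ th cu+, are the parental types, so the F1 was e th+ cu / e+ th cu+.
The two rarest classes, e th+ cu+ and e+ th cu, are the double crossovers. Comparing them with the parentals, only the cu allele has switched, so cu is the middle locus and the order is e – cu – th.
Crossovers in the cu–th interval produce the single-crossover classes e th cu and e+ th+ cu+ (43 + 33 = 76) plus the double crossovers (6).
RF(cu–th) = (76 + 6) / 1200 = 82/1200 = 0.0683 → 6.8 centimorgans.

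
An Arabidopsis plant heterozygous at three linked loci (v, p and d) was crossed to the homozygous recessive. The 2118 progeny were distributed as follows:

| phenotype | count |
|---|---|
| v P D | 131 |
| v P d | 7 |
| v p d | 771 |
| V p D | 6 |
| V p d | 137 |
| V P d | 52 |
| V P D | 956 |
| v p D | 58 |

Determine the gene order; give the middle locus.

The two most frequent reciprocal classes, v p d and V P D, are the parental types, so the F1 was v p d / V P D.
The two rarest classes, v P d and V p D, are the double crossovers. Comparing them with the parentals, only the p allele has switched, so p is the middle locus and the order is v – p – d.

p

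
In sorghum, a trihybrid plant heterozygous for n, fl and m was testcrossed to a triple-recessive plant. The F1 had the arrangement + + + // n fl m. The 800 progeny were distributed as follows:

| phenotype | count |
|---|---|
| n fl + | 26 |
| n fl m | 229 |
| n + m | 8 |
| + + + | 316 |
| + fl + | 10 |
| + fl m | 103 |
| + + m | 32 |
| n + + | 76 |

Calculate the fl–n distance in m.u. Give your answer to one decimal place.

The two rarest classes, + fl + and n + m, are the double crossovers. Comparing them with the parentals, only the fl allele has switched, so fl is the middle locus and the order is m – fl – n.
Crossovers in the fl–n interval produce the single-crossover classes n + + and + fl m (76 + 103 = 179) plus the double crossovers (18).
RF(fl–n) = (179 + 18) / 800 = 197/800 = 0.2462 → 24.6 m.u.

24.6 m.u.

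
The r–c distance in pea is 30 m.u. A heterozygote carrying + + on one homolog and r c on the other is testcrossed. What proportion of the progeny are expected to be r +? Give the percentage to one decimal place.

A map distance of 30 m.u. corresponds to a recombination frequency of 0.300.
The F1 is + + / r c, so r + is a recombinant gamete class with expected frequency r/2 = 0.300/2 = 0.1500.
That is 0.1500 = 15.0% of the progeny.

15.0%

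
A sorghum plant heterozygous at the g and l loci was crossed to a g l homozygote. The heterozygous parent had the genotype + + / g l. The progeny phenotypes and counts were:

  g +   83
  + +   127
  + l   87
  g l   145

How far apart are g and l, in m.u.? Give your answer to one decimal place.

The recombinant classes are + l and g +: 87 + 83 = 170.
Recombination frequency = 170/442 = 0.3846 ≈ 38.5%, i.e. 38.5 m.u.

38.5 m.u.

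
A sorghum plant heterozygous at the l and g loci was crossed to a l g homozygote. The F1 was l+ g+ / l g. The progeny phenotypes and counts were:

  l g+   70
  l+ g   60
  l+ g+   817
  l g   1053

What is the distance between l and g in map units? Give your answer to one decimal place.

The recombinant classes are l+ g and l g+: 60 + 70 = 130.
Recombination frequency = 130/2000 = 0.0650 ≈ 6.5%, i.e. 6.5 map units.

6.5 map units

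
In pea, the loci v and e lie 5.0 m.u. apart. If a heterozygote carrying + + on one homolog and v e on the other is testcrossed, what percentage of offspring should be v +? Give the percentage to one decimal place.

A map distance of 5.0 m.u. corresponds to a recombination frequency of 0.050.
The F1 is + + / v e, so v + is a recombinant gamete class with expected frequency r/2 = 0.050/2 = 0.0250.
That is 0.0250 = 2.5% of the progeny.

2.5%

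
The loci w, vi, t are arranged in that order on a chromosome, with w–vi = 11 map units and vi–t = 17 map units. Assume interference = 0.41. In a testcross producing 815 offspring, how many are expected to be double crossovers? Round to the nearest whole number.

Map distances give recombination frequencies of 0.110 and 0.170 for the two intervals.
With interference 0.41 (so coincidence = 0.59), expected double-crossover frequency = 0.110 × 0.170 × 0.59 = 0.01103.
Expected number = 0.01103 × 815 = 8.99 ≈ 9.

9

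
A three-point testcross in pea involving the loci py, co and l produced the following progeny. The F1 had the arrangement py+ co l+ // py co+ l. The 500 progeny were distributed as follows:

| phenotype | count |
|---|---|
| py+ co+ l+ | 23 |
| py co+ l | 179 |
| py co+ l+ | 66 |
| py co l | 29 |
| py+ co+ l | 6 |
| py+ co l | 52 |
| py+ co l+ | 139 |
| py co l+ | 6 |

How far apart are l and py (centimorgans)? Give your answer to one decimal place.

26.0 centimorgans

The two rarest classes, py co l+ and py+ co+ l, are the double crossovers. Comparing them with the parentals, only the py allele has switched, so py is the middle locus and the order is co – py – l.
Crossovers in the py–l interval produce the single-crossover classes py+ co l and py co+ l+ (52 + 66 = 118) plus the double crossovers (12).
RF(py–l) = (118 + 12) / 500 = 130/500 = 0.2600 → 26.0 centimorgans.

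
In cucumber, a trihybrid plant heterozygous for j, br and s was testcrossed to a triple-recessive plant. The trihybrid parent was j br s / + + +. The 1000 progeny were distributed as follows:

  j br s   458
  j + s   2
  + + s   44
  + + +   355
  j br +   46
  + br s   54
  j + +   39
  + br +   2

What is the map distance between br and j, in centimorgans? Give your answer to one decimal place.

9.7 centimorgans

The two rarest classes, j + s and + br +, are the double crossovers. Comparing them with the parentals, only the br allele has switched, so br is the middle locus and the order is j – br – s.
Crossovers in the j–br interval produce the single-crossover classes + br s and j + + (54 + 39 = 93) plus the double crossovers (4).
RF(j–br) = (93 + 4) / 1000 = 97/1000 = 0.0970 → 9.7 centimorgans.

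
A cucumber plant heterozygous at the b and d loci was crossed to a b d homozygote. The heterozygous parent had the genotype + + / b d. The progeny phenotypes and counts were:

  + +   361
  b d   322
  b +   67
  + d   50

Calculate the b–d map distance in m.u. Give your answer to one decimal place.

14.6 m.u.

The recombinant classes are + d and b +: 50 + 67 = 117.
Recombination frequency = 117/800 = 0.1462 ≈ 14.6%, i.e. 14.6 m.u.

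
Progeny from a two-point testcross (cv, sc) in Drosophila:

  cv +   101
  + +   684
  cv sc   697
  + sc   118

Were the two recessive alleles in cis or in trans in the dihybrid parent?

The two most frequent classes are + + (684) and cv sc (697); these are the parental (non-recombinant) types.
So the F1 carried + + on one chromosome and cv sc on the other — the recessive alleles are on the same chromosome (cis / coupling).

cis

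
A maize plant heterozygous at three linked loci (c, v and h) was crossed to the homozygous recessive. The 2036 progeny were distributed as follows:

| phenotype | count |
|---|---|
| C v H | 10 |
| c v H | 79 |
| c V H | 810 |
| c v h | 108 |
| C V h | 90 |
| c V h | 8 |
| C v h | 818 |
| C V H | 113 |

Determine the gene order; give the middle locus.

h

The two most frequent reciprocal classes, c V H and C v h, are the parental types, so the F1 was c V H / C v h.
The two rarest classes, c V h and C v H, are the double crossovers. Comparing them with the parentals, only the h allele has switched, so h is the middle locus and the order is v – h – c.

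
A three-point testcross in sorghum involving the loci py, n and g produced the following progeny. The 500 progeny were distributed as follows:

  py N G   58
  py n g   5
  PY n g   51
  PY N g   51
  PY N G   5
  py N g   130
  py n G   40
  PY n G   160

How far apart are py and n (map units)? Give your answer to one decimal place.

20.2 map units

The two most frequent reciprocal classes, py N g and PY n G, are the parental types, so the F1 was py N g / PY n G.
The two rarest classes, py n g and PY N G, are the double crossovers. Comparing them with the parentals, only the n allele has switched, so n is the middle locus and the order is py – n – g.
Crossovers in the py–n interval produce the single-crossover classes PY N g and py n G (51 + 40 = 91) plus the double crossovers (10).
RF(py–n) = (91 + 10) / 500 = 101/500 = 0.2020 → 20.2 map units.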